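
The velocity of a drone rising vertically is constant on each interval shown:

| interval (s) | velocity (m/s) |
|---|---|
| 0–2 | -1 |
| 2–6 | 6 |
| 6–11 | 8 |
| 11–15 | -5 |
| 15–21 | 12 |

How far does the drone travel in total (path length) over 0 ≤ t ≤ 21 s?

158 m

Total distance travelled is ∫|v| dt — sum the magnitudes of each area piece.
0–2 s: |-1| × 2 = 2 m
2–6 s: |6| × 4 = 24 m
6–11 s: |8| × 5 = 40 m
11–15 s: |-5| × 4 = 20 m
15–21 s: |12| × 6 = 72 m
Total distance = 158 m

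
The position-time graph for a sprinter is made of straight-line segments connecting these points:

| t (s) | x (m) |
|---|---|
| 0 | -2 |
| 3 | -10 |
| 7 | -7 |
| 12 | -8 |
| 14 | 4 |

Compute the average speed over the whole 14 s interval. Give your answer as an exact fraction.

Average speed = (total path length)/(elapsed time); on a piecewise-linear x-t graph the path length is Σ|Δx|.
0–3 s: |Δx| = |-10 − -2| = 8 m
3–7 s: |Δx| = |-7 − -10| = 3 m
7–12 s: |Δx| = |-8 − -7| = 1 m
12–14 s: |Δx| = |4 − -8| = 12 m
Total path = 24 m; average speed = 24/14 = 12/7 m/s.

12/7 m/s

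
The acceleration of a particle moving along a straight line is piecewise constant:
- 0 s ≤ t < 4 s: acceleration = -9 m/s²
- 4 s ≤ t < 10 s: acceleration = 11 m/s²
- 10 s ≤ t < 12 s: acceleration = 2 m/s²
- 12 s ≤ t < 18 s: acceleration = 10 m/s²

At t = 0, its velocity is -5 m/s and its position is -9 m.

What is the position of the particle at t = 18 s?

259 m

On each constant-a segment, Δv = aΔt and Δx = v₀Δt + ½aΔt²; chain segment to segment.
0–4 s: v starts -5 m/s; Δx = -5·4 + ½·-9·4² = -92 m; v ends -41 m/s.
4–10 s: v starts -41 m/s; Δx = -41·6 + ½·11·6² = -48 m; v ends 25 m/s.
10–12 s: v starts 25 m/s; Δx = 25·2 + ½·2·2² = 54 m; v ends 29 m/s.
12–18 s: v starts 29 m/s; Δx = 29·6 + ½·10·6² = 354 m; v ends 89 m/s.
x(18) = -9 + Σ Δx = 259 m.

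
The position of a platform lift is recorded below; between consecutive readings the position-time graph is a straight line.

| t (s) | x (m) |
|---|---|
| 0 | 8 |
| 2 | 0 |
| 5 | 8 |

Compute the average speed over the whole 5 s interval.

3.2 m/s

Average speed = (total path length)/(elapsed time); on a piecewise-linear x-t graph the path length is Σ|Δx|.
0–2 s: |Δx| = |0 − 8| = 8 m
2–5 s: |Δx| = |8 − 0| = 8 m
Total path = 16 m; average speed = 16/5 = 3.2 m/s.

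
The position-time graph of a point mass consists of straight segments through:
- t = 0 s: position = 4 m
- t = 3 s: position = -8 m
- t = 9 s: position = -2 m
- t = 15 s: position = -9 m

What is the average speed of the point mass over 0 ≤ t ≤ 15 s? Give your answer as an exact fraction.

5/3 m/s

Average speed = (total path length)/(elapsed time); on a piecewise-linear x-t graph the path length is Σ|Δx|.
0–3 s: |Δx| = |-8 − 4| = 12 m
3–9 s: |Δx| = |-2 − -8| = 6 m
9–15 s: |Δx| = |-9 − -2| = 7 m
Total path = 25 m; average speed = 25/15 = 5/3 m/s.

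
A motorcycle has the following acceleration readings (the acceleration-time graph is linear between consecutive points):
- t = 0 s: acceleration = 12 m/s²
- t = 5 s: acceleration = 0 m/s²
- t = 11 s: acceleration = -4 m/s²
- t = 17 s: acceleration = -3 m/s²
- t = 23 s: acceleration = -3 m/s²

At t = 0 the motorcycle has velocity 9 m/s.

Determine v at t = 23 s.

Δv equals the area under the a-t graph; then v = v₀ + Δv.
0–5 s: ½(12 + 0)(5) = 30 m/s
5–11 s: ½(0 + -4)(6) = -12 m/s
11–17 s: ½(-4 + -3)(6) = -21 m/s
17–23 s: -3 × 6 = -18 m/s
Δv = -21 m/s, so v(23) = 9 + (-21) = -12 m/s.

-12 m/s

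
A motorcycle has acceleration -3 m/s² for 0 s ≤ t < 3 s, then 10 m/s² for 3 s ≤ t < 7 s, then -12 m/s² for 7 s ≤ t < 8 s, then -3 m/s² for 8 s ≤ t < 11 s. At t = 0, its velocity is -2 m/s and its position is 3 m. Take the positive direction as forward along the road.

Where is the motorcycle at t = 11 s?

80 m

On each constant-a segment, Δv = aΔt and Δx = v₀Δt + ½aΔt²; chain segment to segment.
0–3 s: v starts -2 m/s; Δx = -2·3 + ½·-3·3² = -19.5 m; v ends -11 m/s.
3–7 s: v starts -11 m/s; Δx = -11·4 + ½·10·4² = 36 m; v ends 29 m/s.
7–8 s: v starts 29 m/s; Δx = 29·1 + ½·-12·1² = 23 m; v ends 17 m/s.
8–11 s: v starts 17 m/s; Δx = 17·3 + ½·-3·3² = 37.5 m; v ends 8 m/s.
x(11) = 3 + Σ Δx = 80 m.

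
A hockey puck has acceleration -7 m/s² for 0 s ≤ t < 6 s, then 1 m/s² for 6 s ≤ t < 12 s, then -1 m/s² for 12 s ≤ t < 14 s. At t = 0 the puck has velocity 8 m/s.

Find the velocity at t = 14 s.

Δv equals the area under the a-t graph; then v = v₀ + Δv.
0–6 s: -7 × 6 = -42 m/s
6–12 s: 1 × 6 = 6 m/s
12–14 s: -1 × 2 = -2 m/s
Δv = -38 m/s, so v(14) = 8 + (-38) = -30 m/s.

-30 m/s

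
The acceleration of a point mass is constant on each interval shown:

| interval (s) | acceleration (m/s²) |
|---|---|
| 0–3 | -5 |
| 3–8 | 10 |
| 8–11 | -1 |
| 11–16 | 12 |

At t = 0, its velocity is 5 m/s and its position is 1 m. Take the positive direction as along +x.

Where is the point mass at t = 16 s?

On each constant-a segment, Δv = aΔt and Δx = v₀Δt + ½aΔt²; chain segment to segment.
0–3 s: v starts 5 m/s; Δx = 5·3 + ½·-5·3² = -7.5 m; v ends -10 m/s.
3–8 s: v starts -10 m/s; Δx = -10·5 + ½·10·5² = 75 m; v ends 40 m/s.
8–11 s: v starts 40 m/s; Δx = 40·3 + ½·-1·3² = 115.5 m; v ends 37 m/s.
11–16 s: v starts 37 m/s; Δx = 37·5 + ½·12·5² = 335 m; v ends 97 m/s.
x(16) = 1 + Σ Δx = 519 m.

519 m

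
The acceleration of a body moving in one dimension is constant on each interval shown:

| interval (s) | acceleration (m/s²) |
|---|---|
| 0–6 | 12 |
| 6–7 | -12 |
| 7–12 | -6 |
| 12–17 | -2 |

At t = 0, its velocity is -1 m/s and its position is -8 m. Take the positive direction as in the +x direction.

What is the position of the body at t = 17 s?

607 m

On each constant-a segment, Δv = aΔt and Δx = v₀Δt + ½aΔt²; chain segment to segment.
0–6 s: v starts -1 m/s; Δx = -1·6 + ½·12·6² = 210 m; v ends 71 m/s.
6–7 s: v starts 71 m/s; Δx = 71·1 + ½·-12·1² = 65 m; v ends 59 m/s.
7–12 s: v starts 59 m/s; Δx = 59·5 + ½·-6·5² = 220 m; v ends 29 m/s.
12–17 s: v starts 29 m/s; Δx = 29·5 + ½·-2·5² = 120 m; v ends 19 m/s.
x(17) = -8 + Σ Δx = 607 m.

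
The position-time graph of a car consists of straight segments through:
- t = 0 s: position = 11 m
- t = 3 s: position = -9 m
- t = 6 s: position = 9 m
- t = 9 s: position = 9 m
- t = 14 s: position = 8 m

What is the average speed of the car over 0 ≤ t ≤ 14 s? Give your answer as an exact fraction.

Average speed = (total path length)/(elapsed time); on a piecewise-linear x-t graph the path length is Σ|Δx|.
0–3 s: |Δx| = |-9 − 11| = 20 m
3–6 s: |Δx| = |9 − -9| = 18 m
6–9 s: |Δx| = |9 − 9| = 0 m
9–14 s: |Δx| = |8 − 9| = 1 m
Total path = 39 m; average speed = 39/14 = 39/14 m/s.

39/14 m/s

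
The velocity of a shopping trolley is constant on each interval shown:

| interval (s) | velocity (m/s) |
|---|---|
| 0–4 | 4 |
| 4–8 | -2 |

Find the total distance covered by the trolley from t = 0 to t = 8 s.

Total distance travelled is ∫|v| dt — sum the magnitudes of each area piece.
0–4 s: |4| × 4 = 16 m
4–8 s: |-2| × 4 = 8 m
Total distance = 24 m

24 m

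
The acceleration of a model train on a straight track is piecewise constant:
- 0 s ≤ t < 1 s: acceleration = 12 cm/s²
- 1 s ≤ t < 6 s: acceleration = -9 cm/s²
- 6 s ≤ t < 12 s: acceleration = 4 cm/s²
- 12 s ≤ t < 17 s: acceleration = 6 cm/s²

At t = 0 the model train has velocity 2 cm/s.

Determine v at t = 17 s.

Δv equals the area under the a-t graph; then v = v₀ + Δv.
0–1 s: 12 × 1 = 12 cm/s
1–6 s: -9 × 5 = -45 cm/s
6–12 s: 4 × 6 = 24 cm/s
12–17 s: 6 × 5 = 30 cm/s
Δv = 21 cm/s, so v(17) = 2 + (21) = 23 cm/s.

23 cm/s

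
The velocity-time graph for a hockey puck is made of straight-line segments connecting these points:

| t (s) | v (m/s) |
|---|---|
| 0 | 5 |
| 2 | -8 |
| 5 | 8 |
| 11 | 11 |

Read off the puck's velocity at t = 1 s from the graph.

-1.5 m/s

On 0–2 s the graph is linear from 5 to -8 m/s: v(1) = 5 + (-8 − 5)·(1 − 0)/(2 − 0) = -1.5 m/s.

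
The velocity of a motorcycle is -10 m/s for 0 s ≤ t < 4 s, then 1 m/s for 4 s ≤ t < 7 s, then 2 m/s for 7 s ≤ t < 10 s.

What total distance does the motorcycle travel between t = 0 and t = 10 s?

49 m

Total distance travelled is ∫|v| dt — sum the magnitudes of each area piece.
0–4 s: |-10| × 4 = 40 m
4–7 s: |1| × 3 = 3 m
7–10 s: |2| × 3 = 6 m
Total distance = 49 m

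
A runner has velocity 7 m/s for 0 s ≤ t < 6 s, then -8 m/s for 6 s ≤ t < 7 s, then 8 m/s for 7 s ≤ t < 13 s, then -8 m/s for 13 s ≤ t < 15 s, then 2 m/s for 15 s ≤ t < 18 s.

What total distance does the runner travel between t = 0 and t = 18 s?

120 m

Distance (not displacement) is the total path length: add the absolute areas under v-t.
0–6 s: |7| × 6 = 42 m
6–7 s: |-8| × 1 = 8 m
7–13 s: |8| × 6 = 48 m
13–15 s: |-8| × 2 = 16 m
15–18 s: |2| × 3 = 6 m
Total distance = 120 m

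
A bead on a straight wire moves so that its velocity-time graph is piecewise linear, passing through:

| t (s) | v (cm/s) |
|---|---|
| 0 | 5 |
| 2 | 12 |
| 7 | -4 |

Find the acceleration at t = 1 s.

3.5 cm/s²

Acceleration is the slope of the v-t graph on 0–2 s: (12 − 5)/(2 − 0) = 3.5 cm/s².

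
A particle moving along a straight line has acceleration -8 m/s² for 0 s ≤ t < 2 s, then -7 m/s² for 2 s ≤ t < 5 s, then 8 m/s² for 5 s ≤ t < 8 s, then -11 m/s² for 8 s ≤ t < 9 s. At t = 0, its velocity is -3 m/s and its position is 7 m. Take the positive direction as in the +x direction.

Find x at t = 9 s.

On each constant-a segment, Δv = aΔt and Δx = v₀Δt + ½aΔt²; chain segment to segment.
0–2 s: v starts -3 m/s; Δx = -3·2 + ½·-8·2² = -22 m; v ends -19 m/s.
2–5 s: v starts -19 m/s; Δx = -19·3 + ½·-7·3² = -88.5 m; v ends -40 m/s.
5–8 s: v starts -40 m/s; Δx = -40·3 + ½·8·3² = -84 m; v ends -16 m/s.
8–9 s: v starts -16 m/s; Δx = -16·1 + ½·-11·1² = -21.5 m; v ends -27 m/s.
x(9) = 7 + Σ Δx = -209 m.

-209 m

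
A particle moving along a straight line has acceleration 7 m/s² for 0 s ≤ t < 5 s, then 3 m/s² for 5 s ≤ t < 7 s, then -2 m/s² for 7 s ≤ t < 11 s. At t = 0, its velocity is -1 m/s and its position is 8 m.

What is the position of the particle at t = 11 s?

308.5 m

On each constant-a segment, Δv = aΔt and Δx = v₀Δt + ½aΔt²; chain segment to segment.
0–5 s: v starts -1 m/s; Δx = -1·5 + ½·7·5² = 82.5 m; v ends 34 m/s.
5–7 s: v starts 34 m/s; Δx = 34·2 + ½·3·2² = 74 m; v ends 40 m/s.
7–11 s: v starts 40 m/s; Δx = 40·4 + ½·-2·4² = 144 m; v ends 32 m/s.
x(11) = 8 + Σ Δx = 308.5 m.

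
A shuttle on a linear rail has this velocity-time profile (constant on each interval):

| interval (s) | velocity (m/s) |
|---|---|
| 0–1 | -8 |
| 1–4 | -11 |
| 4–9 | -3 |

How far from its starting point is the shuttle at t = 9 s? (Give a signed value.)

Displacement is the signed area under the v-t curve.
0–1 s: -8 × 1 = -8 m
1–4 s: -11 × 3 = -33 m
4–9 s: -3 × 5 = -15 m
Net displacement = -56 m

-56 m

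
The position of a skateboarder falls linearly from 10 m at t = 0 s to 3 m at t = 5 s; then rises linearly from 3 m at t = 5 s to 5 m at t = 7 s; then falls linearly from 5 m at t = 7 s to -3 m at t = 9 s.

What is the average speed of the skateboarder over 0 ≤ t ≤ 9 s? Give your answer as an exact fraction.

17/9 m/s

Average speed = (total path length)/(elapsed time); on a piecewise-linear x-t graph the path length is Σ|Δx|.
0–5 s: |Δx| = |3 − 10| = 7 m
5–7 s: |Δx| = |5 − 3| = 2 m
7–9 s: |Δx| = |-3 − 5| = 8 m
Total path = 17 m; average speed = 17/9 = 17/9 m/s.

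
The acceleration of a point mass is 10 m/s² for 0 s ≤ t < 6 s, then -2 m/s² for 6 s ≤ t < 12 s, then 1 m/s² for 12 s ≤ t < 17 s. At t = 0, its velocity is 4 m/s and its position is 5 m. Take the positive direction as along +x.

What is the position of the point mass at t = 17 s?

On each constant-a segment, Δv = aΔt and Δx = v₀Δt + ½aΔt²; chain segment to segment.
0–6 s: v starts 4 m/s; Δx = 4·6 + ½·10·6² = 204 m; v ends 64 m/s.
6–12 s: v starts 64 m/s; Δx = 64·6 + ½·-2·6² = 348 m; v ends 52 m/s.
12–17 s: v starts 52 m/s; Δx = 52·5 + ½·1·5² = 272.5 m; v ends 57 m/s.
x(17) = 5 + Σ Δx = 829.5 m.

829.5 m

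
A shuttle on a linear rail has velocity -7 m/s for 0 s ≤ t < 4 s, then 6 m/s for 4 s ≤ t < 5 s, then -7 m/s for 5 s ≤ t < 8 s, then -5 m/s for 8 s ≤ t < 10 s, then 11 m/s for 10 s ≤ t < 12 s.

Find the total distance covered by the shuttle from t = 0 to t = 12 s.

Total distance travelled is ∫|v| dt — sum the magnitudes of each area piece.
0–4 s: |-7| × 4 = 28 m
4–5 s: |6| × 1 = 6 m
5–8 s: |-7| × 3 = 21 m
8–10 s: |-5| × 2 = 10 m
10–12 s: |11| × 2 = 22 m
Total distance = 87 m

87 m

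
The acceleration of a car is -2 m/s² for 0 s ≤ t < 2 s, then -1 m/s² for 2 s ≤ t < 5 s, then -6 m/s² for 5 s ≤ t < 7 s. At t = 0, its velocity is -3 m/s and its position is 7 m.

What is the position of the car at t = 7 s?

On each constant-a segment, Δv = aΔt and Δx = v₀Δt + ½aΔt²; chain segment to segment.
0–2 s: v starts -3 m/s; Δx = -3·2 + ½·-2·2² = -10 m; v ends -7 m/s.
2–5 s: v starts -7 m/s; Δx = -7·3 + ½·-1·3² = -25.5 m; v ends -10 m/s.
5–7 s: v starts -10 m/s; Δx = -10·2 + ½·-6·2² = -32 m; v ends -22 m/s.
x(7) = 7 + Σ Δx = -60.5 m.

-60.5 m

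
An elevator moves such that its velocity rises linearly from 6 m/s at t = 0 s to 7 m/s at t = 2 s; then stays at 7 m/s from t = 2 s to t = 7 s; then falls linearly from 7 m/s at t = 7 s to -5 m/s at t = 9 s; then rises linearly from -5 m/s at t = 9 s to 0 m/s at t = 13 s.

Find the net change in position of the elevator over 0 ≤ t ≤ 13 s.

Displacement is the signed area under the v-t curve.
0–2 s: ½(6 + 7)(2) = 13 m
2–7 s: 7 × 5 = 35 m
7–9 s: ½(7 + -5)(2) = 2 m
9–13 s: ½(-5 + 0)(4) = -10 m
Net displacement = 40 m

40 m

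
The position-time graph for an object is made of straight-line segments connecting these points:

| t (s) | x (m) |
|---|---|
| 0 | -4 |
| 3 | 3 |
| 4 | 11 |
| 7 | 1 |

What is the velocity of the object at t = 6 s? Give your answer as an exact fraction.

Velocity is the slope of the x-t graph on 4–7 s: (1 − 11)/(7 − 4) = -10/3 m/s.

-10/3 m/s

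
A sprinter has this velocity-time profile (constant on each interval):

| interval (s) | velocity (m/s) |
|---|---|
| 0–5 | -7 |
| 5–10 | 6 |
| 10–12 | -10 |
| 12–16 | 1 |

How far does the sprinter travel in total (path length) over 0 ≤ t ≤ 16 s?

89 m

Total distance travelled is ∫|v| dt — sum the magnitudes of each area piece.
0–5 s: |-7| × 5 = 35 m
5–10 s: |6| × 5 = 30 m
10–12 s: |-10| × 2 = 20 m
12–16 s: |1| × 4 = 4 m
Total distance = 89 m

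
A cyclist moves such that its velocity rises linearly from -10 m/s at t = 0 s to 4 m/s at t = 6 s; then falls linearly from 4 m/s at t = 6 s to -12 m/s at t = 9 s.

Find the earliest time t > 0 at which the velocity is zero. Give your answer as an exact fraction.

t = 30/7 s

v changes sign on 0–6 s (from -10 to 4); the graph is linear there, so v = 0 at t = 0 + (10)·(6 − 0)/(4 − -10) = 30/7 s.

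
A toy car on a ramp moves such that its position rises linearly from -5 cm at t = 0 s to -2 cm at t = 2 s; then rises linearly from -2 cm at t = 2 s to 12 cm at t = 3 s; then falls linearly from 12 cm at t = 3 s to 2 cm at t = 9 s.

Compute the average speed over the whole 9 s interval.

Average speed = (total path length)/(elapsed time); on a piecewise-linear x-t graph the path length is Σ|Δx|.
0–2 s: |Δx| = |-2 − -5| = 3 cm
2–3 s: |Δx| = |12 − -2| = 14 cm
3–9 s: |Δx| = |2 − 12| = 10 cm
Total path = 27 cm; average speed = 27/9 = 3 cm/s.

3 cm/s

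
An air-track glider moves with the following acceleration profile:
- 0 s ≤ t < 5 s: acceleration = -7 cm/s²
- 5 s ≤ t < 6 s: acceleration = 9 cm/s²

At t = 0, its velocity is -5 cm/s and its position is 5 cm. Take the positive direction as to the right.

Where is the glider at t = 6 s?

On each constant-a segment, Δv = aΔt and Δx = v₀Δt + ½aΔt²; chain segment to segment.
0–5 s: v starts -5 cm/s; Δx = -5·5 + ½·-7·5² = -112.5 cm; v ends -40 cm/s.
5–6 s: v starts -40 cm/s; Δx = -40·1 + ½·9·1² = -35.5 cm; v ends -31 cm/s.
x(6) = 5 + Σ Δx = -143 cm.

-143 cm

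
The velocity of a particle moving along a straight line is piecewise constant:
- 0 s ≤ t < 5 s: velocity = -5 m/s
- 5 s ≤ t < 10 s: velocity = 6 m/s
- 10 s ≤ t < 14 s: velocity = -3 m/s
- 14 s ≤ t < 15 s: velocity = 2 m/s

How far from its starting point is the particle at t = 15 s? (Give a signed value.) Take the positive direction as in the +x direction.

Net displacement equals the area under the velocity-time graph (areas below the axis count negative).
0–5 s: -5 × 5 = -25 m
5–10 s: 6 × 5 = 30 m
10–14 s: -3 × 4 = -12 m
14–15 s: 2 × 1 = 2 m
Net displacement = -5 m

-5 m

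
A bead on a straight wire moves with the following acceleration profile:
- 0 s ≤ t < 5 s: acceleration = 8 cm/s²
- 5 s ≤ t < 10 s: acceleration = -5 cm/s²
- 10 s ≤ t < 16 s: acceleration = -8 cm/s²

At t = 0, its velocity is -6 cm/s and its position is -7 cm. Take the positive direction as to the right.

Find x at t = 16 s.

80.5 cm

On each constant-a segment, Δv = aΔt and Δx = v₀Δt + ½aΔt²; chain segment to segment.
0–5 s: v starts -6 cm/s; Δx = -6·5 + ½·8·5² = 70 cm; v ends 34 cm/s.
5–10 s: v starts 34 cm/s; Δx = 34·5 + ½·-5·5² = 107.5 cm; v ends 9 cm/s.
10–16 s: v starts 9 cm/s; Δx = 9·6 + ½·-8·6² = -90 cm; v ends -39 cm/s.
x(16) = -7 + Σ Δx = 80.5 cm.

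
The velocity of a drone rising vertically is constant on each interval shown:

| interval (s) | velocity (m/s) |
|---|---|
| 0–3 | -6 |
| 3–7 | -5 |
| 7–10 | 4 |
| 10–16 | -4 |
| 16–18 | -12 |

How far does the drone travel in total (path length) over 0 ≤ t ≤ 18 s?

Distance (not displacement) is the total path length: add the absolute areas under v-t.
0–3 s: |-6| × 3 = 18 m
3–7 s: |-5| × 4 = 20 m
7–10 s: |4| × 3 = 12 m
10–16 s: |-4| × 6 = 24 m
16–18 s: |-12| × 2 = 24 m
Total distance = 98 m

98 m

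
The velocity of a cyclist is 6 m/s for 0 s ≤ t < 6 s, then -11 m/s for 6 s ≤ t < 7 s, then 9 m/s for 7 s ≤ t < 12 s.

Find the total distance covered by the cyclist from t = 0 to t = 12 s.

92 m

Distance (not displacement) is the total path length: add the absolute areas under v-t.
0–6 s: |6| × 6 = 36 m
6–7 s: |-11| × 1 = 11 m
7–12 s: |9| × 5 = 45 m
Total distance = 92 m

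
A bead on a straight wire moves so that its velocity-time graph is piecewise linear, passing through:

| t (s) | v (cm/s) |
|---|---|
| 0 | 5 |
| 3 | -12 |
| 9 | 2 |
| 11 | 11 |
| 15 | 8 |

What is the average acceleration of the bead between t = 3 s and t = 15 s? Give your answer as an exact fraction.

Average acceleration = Δv/Δt = (8 − -12)/(15 − 3) = 5/3 cm/s².

5/3 cm/s²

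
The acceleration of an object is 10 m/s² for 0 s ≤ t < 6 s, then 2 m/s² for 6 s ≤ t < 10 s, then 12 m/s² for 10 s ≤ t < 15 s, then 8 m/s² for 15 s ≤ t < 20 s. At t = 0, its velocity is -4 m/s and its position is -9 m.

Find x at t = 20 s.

On each constant-a segment, Δv = aΔt and Δx = v₀Δt + ½aΔt²; chain segment to segment.
0–6 s: v starts -4 m/s; Δx = -4·6 + ½·10·6² = 156 m; v ends 56 m/s.
6–10 s: v starts 56 m/s; Δx = 56·4 + ½·2·4² = 240 m; v ends 64 m/s.
10–15 s: v starts 64 m/s; Δx = 64·5 + ½·12·5² = 470 m; v ends 124 m/s.
15–20 s: v starts 124 m/s; Δx = 124·5 + ½·8·5² = 720 m; v ends 164 m/s.
x(20) = -9 + Σ Δx = 1577 m.

1577 m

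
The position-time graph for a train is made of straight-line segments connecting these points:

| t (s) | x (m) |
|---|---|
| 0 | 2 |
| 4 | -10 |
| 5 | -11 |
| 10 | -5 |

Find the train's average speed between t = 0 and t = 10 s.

1.9 m/s

Average speed = (total path length)/(elapsed time); on a piecewise-linear x-t graph the path length is Σ|Δx|.
0–4 s: |Δx| = |-10 − 2| = 12 m
4–5 s: |Δx| = |-11 − -10| = 1 m
5–10 s: |Δx| = |-5 − -11| = 6 m
Total path = 19 m; average speed = 19/10 = 1.9 m/s.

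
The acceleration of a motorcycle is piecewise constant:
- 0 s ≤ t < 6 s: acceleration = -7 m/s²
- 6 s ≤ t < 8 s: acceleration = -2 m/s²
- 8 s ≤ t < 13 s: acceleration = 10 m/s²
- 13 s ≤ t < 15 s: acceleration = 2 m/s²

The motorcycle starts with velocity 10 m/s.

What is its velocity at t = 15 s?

18 m/s

Δv equals the area under the a-t graph; then v = v₀ + Δv.
0–6 s: -7 × 6 = -42 m/s
6–8 s: -2 × 2 = -4 m/s
8–13 s: 10 × 5 = 50 m/s
13–15 s: 2 × 2 = 4 m/s
Δv = 8 m/s, so v(15) = 10 + (8) = 18 m/s.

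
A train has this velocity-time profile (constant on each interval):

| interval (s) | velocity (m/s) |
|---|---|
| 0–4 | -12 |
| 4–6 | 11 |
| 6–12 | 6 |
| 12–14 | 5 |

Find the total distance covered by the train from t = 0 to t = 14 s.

Distance (not displacement) is the total path length: add the absolute areas under v-t.
0–4 s: |-12| × 4 = 48 m
4–6 s: |11| × 2 = 22 m
6–12 s: |6| × 6 = 36 m
12–14 s: |5| × 2 = 10 m
Total distance = 116 m

116 m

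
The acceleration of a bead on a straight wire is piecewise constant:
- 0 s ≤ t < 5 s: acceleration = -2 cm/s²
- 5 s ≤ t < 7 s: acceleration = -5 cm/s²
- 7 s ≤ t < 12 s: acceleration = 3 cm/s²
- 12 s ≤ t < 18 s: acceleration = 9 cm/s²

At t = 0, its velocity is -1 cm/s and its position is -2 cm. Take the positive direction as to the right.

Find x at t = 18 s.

On each constant-a segment, Δv = aΔt and Δx = v₀Δt + ½aΔt²; chain segment to segment.
0–5 s: v starts -1 cm/s; Δx = -1·5 + ½·-2·5² = -30 cm; v ends -11 cm/s.
5–7 s: v starts -11 cm/s; Δx = -11·2 + ½·-5·2² = -32 cm; v ends -21 cm/s.
7–12 s: v starts -21 cm/s; Δx = -21·5 + ½·3·5² = -67.5 cm; v ends -6 cm/s.
12–18 s: v starts -6 cm/s; Δx = -6·6 + ½·9·6² = 126 cm; v ends 48 cm/s.
x(18) = -2 + Σ Δx = -5.5 cm.

-5.5 cm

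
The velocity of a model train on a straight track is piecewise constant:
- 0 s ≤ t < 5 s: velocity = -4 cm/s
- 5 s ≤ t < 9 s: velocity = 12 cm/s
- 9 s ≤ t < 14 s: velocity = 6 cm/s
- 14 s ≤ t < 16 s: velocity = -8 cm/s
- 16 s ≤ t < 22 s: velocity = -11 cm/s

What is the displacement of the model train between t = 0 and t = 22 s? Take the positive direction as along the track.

Net displacement equals the area under the velocity-time graph (areas below the axis count negative).
0–5 s: -4 × 5 = -20 cm
5–9 s: 12 × 4 = 48 cm
9–14 s: 6 × 5 = 30 cm
14–16 s: -8 × 2 = -16 cm
16–22 s: -11 × 6 = -66 cm
Net displacement = -24 cm

-24 cm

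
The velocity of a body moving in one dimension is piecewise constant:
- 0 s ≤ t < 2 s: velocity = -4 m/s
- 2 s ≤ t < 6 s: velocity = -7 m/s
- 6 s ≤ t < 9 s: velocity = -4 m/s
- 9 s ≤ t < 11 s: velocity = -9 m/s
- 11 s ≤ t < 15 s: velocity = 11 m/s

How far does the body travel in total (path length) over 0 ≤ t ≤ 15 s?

Distance (not displacement) is the total path length: add the absolute areas under v-t.
0–2 s: |-4| × 2 = 8 m
2–6 s: |-7| × 4 = 28 m
6–9 s: |-4| × 3 = 12 m
9–11 s: |-9| × 2 = 18 m
11–15 s: |11| × 4 = 44 m
Total distance = 110 m

110 m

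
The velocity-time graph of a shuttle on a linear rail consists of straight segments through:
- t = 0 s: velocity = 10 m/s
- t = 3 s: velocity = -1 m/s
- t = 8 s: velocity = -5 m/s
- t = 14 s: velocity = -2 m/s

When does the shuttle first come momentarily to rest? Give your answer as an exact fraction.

t = 30/11 s

v changes sign on 0–3 s (from 10 to -1); the graph is linear there, so v = 0 at t = 0 + (-10)·(3 − 0)/(-1 − 10) = 30/11 s.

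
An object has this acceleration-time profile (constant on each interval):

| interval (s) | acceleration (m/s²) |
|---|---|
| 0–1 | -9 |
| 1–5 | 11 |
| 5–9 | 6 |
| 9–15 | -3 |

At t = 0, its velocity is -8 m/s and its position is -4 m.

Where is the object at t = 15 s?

411.5 m

On each constant-a segment, Δv = aΔt and Δx = v₀Δt + ½aΔt²; chain segment to segment.
0–1 s: v starts -8 m/s; Δx = -8·1 + ½·-9·1² = -12.5 m; v ends -17 m/s.
1–5 s: v starts -17 m/s; Δx = -17·4 + ½·11·4² = 20 m; v ends 27 m/s.
5–9 s: v starts 27 m/s; Δx = 27·4 + ½·6·4² = 156 m; v ends 51 m/s.
9–15 s: v starts 51 m/s; Δx = 51·6 + ½·-3·6² = 252 m; v ends 33 m/s.
x(15) = -4 + Σ Δx = 411.5 m.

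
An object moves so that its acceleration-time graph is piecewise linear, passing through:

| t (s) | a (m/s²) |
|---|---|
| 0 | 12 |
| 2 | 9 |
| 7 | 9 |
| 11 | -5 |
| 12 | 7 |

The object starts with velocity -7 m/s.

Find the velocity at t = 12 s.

Δv equals the area under the a-t graph; then v = v₀ + Δv.
0–2 s: ½(12 + 9)(2) = 21 m/s
2–7 s: 9 × 5 = 45 m/s
7–11 s: ½(9 + -5)(4) = 8 m/s
11–12 s: ½(-5 + 7)(1) = 1 m/s
Δv = 75 m/s, so v(12) = -7 + (75) = 68 m/s.

68 m/s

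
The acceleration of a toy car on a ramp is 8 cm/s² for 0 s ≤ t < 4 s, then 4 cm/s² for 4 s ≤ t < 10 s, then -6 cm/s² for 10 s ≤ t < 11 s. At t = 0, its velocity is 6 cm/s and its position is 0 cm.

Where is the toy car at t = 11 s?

On each constant-a segment, Δv = aΔt and Δx = v₀Δt + ½aΔt²; chain segment to segment.
0–4 s: v starts 6 cm/s; Δx = 6·4 + ½·8·4² = 88 cm; v ends 38 cm/s.
4–10 s: v starts 38 cm/s; Δx = 38·6 + ½·4·6² = 300 cm; v ends 62 cm/s.
10–11 s: v starts 62 cm/s; Δx = 62·1 + ½·-6·1² = 59 cm; v ends 56 cm/s.
x(11) = 0 + Σ Δx = 447 cm.

447 cm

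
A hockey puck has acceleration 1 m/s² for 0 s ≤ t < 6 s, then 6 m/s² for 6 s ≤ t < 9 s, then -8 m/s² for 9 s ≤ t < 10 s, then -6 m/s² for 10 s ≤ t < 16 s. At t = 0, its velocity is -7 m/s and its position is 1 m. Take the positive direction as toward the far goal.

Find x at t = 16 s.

-40 m

On each constant-a segment, Δv = aΔt and Δx = v₀Δt + ½aΔt²; chain segment to segment.
0–6 s: v starts -7 m/s; Δx = -7·6 + ½·1·6² = -24 m; v ends -1 m/s.
6–9 s: v starts -1 m/s; Δx = -1·3 + ½·6·3² = 24 m; v ends 17 m/s.
9–10 s: v starts 17 m/s; Δx = 17·1 + ½·-8·1² = 13 m; v ends 9 m/s.
10–16 s: v starts 9 m/s; Δx = 9·6 + ½·-6·6² = -54 m; v ends -27 m/s.
x(16) = 1 + Σ Δx = -40 m.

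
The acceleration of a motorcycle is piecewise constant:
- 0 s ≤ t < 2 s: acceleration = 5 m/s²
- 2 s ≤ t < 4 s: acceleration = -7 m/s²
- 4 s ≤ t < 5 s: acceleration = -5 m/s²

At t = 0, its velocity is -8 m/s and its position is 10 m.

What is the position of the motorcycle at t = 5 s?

-20.5 m

On each constant-a segment, Δv = aΔt and Δx = v₀Δt + ½aΔt²; chain segment to segment.
0–2 s: v starts -8 m/s; Δx = -8·2 + ½·5·2² = -6 m; v ends 2 m/s.
2–4 s: v starts 2 m/s; Δx = 2·2 + ½·-7·2² = -10 m; v ends -12 m/s.
4–5 s: v starts -12 m/s; Δx = -12·1 + ½·-5·1² = -14.5 m; v ends -17 m/s.
x(5) = 10 + Σ Δx = -20.5 m.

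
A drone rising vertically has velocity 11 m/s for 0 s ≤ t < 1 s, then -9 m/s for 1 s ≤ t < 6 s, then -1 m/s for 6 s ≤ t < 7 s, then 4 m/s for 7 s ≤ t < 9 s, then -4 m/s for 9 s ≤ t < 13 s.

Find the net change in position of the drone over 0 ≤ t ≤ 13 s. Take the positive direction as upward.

Net displacement equals the area under the velocity-time graph (areas below the axis count negative).
0–1 s: 11 × 1 = 11 m
1–6 s: -9 × 5 = -45 m
6–7 s: -1 × 1 = -1 m
7–9 s: 4 × 2 = 8 m
9–13 s: -4 × 4 = -16 m
Net displacement = -43 m

-43 m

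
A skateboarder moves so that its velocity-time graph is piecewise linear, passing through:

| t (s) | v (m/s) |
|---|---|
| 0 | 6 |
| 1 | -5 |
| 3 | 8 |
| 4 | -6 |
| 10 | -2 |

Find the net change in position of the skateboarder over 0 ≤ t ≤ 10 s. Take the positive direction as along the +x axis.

Net displacement equals the area under the velocity-time graph (areas below the axis count negative).
0–1 s: ½(6 + -5)(1) = 0.5 m
1–3 s: ½(-5 + 8)(2) = 3 m
3–4 s: ½(8 + -6)(1) = 1 m
4–10 s: ½(-6 + -2)(6) = -24 m
Net displacement = -19.5 m

-19.5 m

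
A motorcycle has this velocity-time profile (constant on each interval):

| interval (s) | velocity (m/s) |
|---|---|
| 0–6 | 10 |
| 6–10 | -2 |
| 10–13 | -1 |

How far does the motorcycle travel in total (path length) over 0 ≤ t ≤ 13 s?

Total distance travelled is ∫|v| dt — sum the magnitudes of each area piece.
0–6 s: |10| × 6 = 60 m
6–10 s: |-2| × 4 = 8 m
10–13 s: |-1| × 3 = 3 m
Total distance = 71 m

71 m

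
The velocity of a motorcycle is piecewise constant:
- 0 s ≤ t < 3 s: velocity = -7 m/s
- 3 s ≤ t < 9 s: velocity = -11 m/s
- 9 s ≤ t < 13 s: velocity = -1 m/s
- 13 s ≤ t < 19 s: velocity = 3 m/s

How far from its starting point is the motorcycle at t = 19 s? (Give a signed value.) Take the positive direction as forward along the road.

-73 m

Displacement is the signed area under the v-t curve.
0–3 s: -7 × 3 = -21 m
3–9 s: -11 × 6 = -66 m
9–13 s: -1 × 4 = -4 m
13–19 s: 3 × 6 = 18 m
Net displacement = -73 m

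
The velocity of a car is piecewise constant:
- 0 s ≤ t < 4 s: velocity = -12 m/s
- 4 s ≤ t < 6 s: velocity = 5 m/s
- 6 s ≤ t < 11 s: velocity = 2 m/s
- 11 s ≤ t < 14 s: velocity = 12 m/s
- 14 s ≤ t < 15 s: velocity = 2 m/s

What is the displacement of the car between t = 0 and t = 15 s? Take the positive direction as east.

Net displacement equals the area under the velocity-time graph (areas below the axis count negative).
0–4 s: -12 × 4 = -48 m
4–6 s: 5 × 2 = 10 m
6–11 s: 2 × 5 = 10 m
11–14 s: 12 × 3 = 36 m
14–15 s: 2 × 1 = 2 m
Net displacement = 10 m

10 m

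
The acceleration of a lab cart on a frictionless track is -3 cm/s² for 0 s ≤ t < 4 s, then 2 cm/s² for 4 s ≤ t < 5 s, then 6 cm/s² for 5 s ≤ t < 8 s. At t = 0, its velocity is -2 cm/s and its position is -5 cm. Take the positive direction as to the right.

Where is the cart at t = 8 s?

-59 cm

On each constant-a segment, Δv = aΔt and Δx = v₀Δt + ½aΔt²; chain segment to segment.
0–4 s: v starts -2 cm/s; Δx = -2·4 + ½·-3·4² = -32 cm; v ends -14 cm/s.
4–5 s: v starts -14 cm/s; Δx = -14·1 + ½·2·1² = -13 cm; v ends -12 cm/s.
5–8 s: v starts -12 cm/s; Δx = -12·3 + ½·6·3² = -9 cm; v ends 6 cm/s.
x(8) = -5 + Σ Δx = -59 cm.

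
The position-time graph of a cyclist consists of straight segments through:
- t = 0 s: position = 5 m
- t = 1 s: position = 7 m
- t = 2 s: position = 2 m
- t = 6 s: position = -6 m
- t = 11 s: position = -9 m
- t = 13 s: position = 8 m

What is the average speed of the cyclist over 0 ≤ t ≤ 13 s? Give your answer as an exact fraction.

35/13 m/s

Average speed = (total path length)/(elapsed time); on a piecewise-linear x-t graph the path length is Σ|Δx|.
0–1 s: |Δx| = |7 − 5| = 2 m
1–2 s: |Δx| = |2 − 7| = 5 m
2–6 s: |Δx| = |-6 − 2| = 8 m
6–11 s: |Δx| = |-9 − -6| = 3 m
11–13 s: |Δx| = |8 − -9| = 17 m
Total path = 35 m; average speed = 35/13 = 35/13 m/s.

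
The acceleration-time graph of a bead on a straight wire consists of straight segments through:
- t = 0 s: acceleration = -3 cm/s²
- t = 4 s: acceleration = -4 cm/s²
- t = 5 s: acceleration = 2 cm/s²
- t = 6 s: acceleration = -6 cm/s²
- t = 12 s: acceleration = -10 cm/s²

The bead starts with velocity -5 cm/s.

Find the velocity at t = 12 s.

-70 cm/s

Δv equals the area under the a-t graph; then v = v₀ + Δv.
0–4 s: ½(-3 + -4)(4) = -14 cm/s
4–5 s: ½(-4 + 2)(1) = -1 cm/s
5–6 s: ½(2 + -6)(1) = -2 cm/s
6–12 s: ½(-6 + -10)(6) = -48 cm/s
Δv = -65 cm/s, so v(12) = -5 + (-65) = -70 cm/s.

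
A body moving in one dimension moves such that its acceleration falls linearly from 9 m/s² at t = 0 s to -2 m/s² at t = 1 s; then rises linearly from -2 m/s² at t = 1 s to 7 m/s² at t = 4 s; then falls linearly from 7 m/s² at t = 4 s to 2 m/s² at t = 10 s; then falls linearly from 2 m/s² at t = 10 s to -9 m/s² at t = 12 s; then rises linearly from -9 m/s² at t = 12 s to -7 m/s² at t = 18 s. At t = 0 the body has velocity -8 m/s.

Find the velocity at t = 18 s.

Δv equals the area under the a-t graph; then v = v₀ + Δv.
0–1 s: ½(9 + -2)(1) = 3.5 m/s
1–4 s: ½(-2 + 7)(3) = 7.5 m/s
4–10 s: ½(7 + 2)(6) = 27 m/s
10–12 s: ½(2 + -9)(2) = -7 m/s
12–18 s: ½(-9 + -7)(6) = -48 m/s
Δv = -17 m/s, so v(18) = -8 + (-17) = -25 m/s.

-25 m/s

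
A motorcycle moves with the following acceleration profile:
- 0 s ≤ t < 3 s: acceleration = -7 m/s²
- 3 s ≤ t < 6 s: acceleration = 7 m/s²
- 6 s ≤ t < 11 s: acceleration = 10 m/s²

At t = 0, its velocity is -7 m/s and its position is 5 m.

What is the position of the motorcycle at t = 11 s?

-10 m

On each constant-a segment, Δv = aΔt and Δx = v₀Δt + ½aΔt²; chain segment to segment.
0–3 s: v starts -7 m/s; Δx = -7·3 + ½·-7·3² = -52.5 m; v ends -28 m/s.
3–6 s: v starts -28 m/s; Δx = -28·3 + ½·7·3² = -52.5 m; v ends -7 m/s.
6–11 s: v starts -7 m/s; Δx = -7·5 + ½·10·5² = 90 m; v ends 43 m/s.
x(11) = 5 + Σ Δx = -10 m.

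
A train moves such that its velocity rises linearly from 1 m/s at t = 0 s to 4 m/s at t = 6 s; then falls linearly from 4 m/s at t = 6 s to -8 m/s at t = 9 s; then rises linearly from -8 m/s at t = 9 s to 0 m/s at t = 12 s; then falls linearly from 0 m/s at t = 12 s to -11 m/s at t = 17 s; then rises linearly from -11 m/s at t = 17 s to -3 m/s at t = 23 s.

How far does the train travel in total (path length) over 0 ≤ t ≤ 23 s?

Total distance travelled is ∫|v| dt — sum the magnitudes of each area piece.
0–6 s: |½(1 + 4)(6)| = 15 m
6–9 s: v = 0 at t = 7 s; triangle areas 2 + 8 = 10 m
9–12 s: |½(-8 + 0)(3)| = 12 m
12–17 s: |½(0 + -11)(5)| = 27.5 m
17–23 s: |½(-11 + -3)(6)| = 42 m
Total distance = 106.5 m

106.5 m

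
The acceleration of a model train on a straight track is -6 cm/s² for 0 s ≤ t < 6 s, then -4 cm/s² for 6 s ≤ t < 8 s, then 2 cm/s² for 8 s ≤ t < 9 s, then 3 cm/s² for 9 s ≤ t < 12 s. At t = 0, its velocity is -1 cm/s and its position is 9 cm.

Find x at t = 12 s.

On each constant-a segment, Δv = aΔt and Δx = v₀Δt + ½aΔt²; chain segment to segment.
0–6 s: v starts -1 cm/s; Δx = -1·6 + ½·-6·6² = -114 cm; v ends -37 cm/s.
6–8 s: v starts -37 cm/s; Δx = -37·2 + ½·-4·2² = -82 cm; v ends -45 cm/s.
8–9 s: v starts -45 cm/s; Δx = -45·1 + ½·2·1² = -44 cm; v ends -43 cm/s.
9–12 s: v starts -43 cm/s; Δx = -43·3 + ½·3·3² = -115.5 cm; v ends -34 cm/s.
x(12) = 9 + Σ Δx = -346.5 cm.

-346.5 cm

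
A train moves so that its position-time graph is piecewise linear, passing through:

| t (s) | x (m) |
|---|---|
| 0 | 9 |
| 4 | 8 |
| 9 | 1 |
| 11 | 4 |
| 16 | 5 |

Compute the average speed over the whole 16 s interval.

0.75 m/s

Average speed = (total path length)/(elapsed time); on a piecewise-linear x-t graph the path length is Σ|Δx|.
0–4 s: |Δx| = |8 − 9| = 1 m
4–9 s: |Δx| = |1 − 8| = 7 m
9–11 s: |Δx| = |4 − 1| = 3 m
11–16 s: |Δx| = |5 − 4| = 1 m
Total path = 12 m; average speed = 12/16 = 0.75 m/s.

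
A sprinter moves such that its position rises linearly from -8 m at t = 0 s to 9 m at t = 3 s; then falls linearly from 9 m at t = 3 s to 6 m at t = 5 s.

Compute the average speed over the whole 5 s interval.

Average speed = (total path length)/(elapsed time); on a piecewise-linear x-t graph the path length is Σ|Δx|.
0–3 s: |Δx| = |9 − -8| = 17 m
3–5 s: |Δx| = |6 − 9| = 3 m
Total path = 20 m; average speed = 20/5 = 4 m/s.

4 m/s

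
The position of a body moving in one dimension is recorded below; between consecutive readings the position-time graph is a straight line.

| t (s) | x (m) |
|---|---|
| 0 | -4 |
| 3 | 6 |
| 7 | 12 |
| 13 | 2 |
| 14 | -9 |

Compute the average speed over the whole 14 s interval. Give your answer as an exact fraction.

37/14 m/s

Average speed = (total path length)/(elapsed time); on a piecewise-linear x-t graph the path length is Σ|Δx|.
0–3 s: |Δx| = |6 − -4| = 10 m
3–7 s: |Δx| = |12 − 6| = 6 m
7–13 s: |Δx| = |2 − 12| = 10 m
13–14 s: |Δx| = |-9 − 2| = 11 m
Total path = 37 m; average speed = 37/14 = 37/14 m/s.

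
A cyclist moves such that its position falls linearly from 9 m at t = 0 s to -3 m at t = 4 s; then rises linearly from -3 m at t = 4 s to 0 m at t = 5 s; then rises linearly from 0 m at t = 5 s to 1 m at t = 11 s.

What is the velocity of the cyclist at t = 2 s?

-3 m/s

Velocity is the slope of the x-t graph on 0–4 s: (-3 − 9)/(4 − 0) = -3 m/s.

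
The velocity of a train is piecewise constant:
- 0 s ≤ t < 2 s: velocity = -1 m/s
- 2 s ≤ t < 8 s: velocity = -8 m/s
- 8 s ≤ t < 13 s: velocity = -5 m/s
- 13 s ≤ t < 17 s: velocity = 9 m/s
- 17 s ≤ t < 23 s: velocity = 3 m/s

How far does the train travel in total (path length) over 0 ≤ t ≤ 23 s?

Distance (not displacement) is the total path length: add the absolute areas under v-t.
0–2 s: |-1| × 2 = 2 m
2–8 s: |-8| × 6 = 48 m
8–13 s: |-5| × 5 = 25 m
13–17 s: |9| × 4 = 36 m
17–23 s: |3| × 6 = 18 m
Total distance = 129 m

129 m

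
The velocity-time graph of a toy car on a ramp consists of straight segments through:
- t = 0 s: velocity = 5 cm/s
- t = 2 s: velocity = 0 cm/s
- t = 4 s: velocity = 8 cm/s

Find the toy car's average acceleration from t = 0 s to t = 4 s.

Average acceleration = Δv/Δt = (8 − 5)/(4 − 0) = 0.75 cm/s².

0.75 cm/s²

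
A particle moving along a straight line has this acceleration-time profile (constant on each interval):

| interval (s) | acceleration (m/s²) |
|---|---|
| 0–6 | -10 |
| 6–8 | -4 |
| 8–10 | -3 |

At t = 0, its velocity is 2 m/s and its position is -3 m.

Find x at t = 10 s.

-433 m

On each constant-a segment, Δv = aΔt and Δx = v₀Δt + ½aΔt²; chain segment to segment.
0–6 s: v starts 2 m/s; Δx = 2·6 + ½·-10·6² = -168 m; v ends -58 m/s.
6–8 s: v starts -58 m/s; Δx = -58·2 + ½·-4·2² = -124 m; v ends -66 m/s.
8–10 s: v starts -66 m/s; Δx = -66·2 + ½·-3·2² = -138 m; v ends -72 m/s.
x(10) = -3 + Σ Δx = -433 m.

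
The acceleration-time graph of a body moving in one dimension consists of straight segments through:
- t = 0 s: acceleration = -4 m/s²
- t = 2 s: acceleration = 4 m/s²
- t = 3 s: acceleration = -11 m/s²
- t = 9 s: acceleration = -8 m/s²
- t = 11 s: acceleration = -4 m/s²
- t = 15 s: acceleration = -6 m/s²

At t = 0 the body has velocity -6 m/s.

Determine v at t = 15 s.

Δv equals the area under the a-t graph; then v = v₀ + Δv.
0–2 s: ½(-4 + 4)(2) = 0 m/s
2–3 s: ½(4 + -11)(1) = -3.5 m/s
3–9 s: ½(-11 + -8)(6) = -57 m/s
9–11 s: ½(-8 + -4)(2) = -12 m/s
11–15 s: ½(-4 + -6)(4) = -20 m/s
Δv = -92.5 m/s, so v(15) = -6 + (-92.5) = -98.5 m/s.

-98.5 m/s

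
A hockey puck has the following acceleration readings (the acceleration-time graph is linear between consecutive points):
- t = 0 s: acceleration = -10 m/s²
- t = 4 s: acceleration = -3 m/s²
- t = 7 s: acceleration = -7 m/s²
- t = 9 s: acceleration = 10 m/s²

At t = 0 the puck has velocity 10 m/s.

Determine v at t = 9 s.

Δv equals the area under the a-t graph; then v = v₀ + Δv.
0–4 s: ½(-10 + -3)(4) = -26 m/s
4–7 s: ½(-3 + -7)(3) = -15 m/s
7–9 s: ½(-7 + 10)(2) = 3 m/s
Δv = -38 m/s, so v(9) = 10 + (-38) = -28 m/s.

-28 m/s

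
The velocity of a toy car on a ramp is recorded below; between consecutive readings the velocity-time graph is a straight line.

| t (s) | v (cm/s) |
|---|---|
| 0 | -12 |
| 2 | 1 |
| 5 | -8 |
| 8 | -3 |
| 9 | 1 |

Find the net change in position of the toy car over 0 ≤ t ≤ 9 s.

Displacement is the signed area under the v-t curve.
0–2 s: ½(-12 + 1)(2) = -11 cm
2–5 s: ½(1 + -8)(3) = -10.5 cm
5–8 s: ½(-8 + -3)(3) = -16.5 cm
8–9 s: ½(-3 + 1)(1) = -1 cm
Net displacement = -39 cm

-39 cm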